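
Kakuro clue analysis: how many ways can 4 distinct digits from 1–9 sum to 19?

11

4 distinct digits from 1–9 sum between 10 and 30.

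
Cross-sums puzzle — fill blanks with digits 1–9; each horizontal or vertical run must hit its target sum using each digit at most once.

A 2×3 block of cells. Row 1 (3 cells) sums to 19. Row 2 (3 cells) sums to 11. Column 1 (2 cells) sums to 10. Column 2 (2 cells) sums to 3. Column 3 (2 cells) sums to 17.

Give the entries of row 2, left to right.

2 1 8

3 in 2 cells must be {1,2}; 17 in 2 cells must be {8,9}.
The 19 across and the 3 down share only 2, so (1,2) = 2.
(2,2) = 3 − 2 = 1 completes the 3 down.
Given what's placed, (2,3) must be 8 to fit the 11 across and 17 down.
(1,3) = 17 − 8 = 9 completes the 17 down.
(2,1) = 11 − 9 = 2 completes the 11 across.
(1,1) = 19 − 11 = 8 completes the 19 across.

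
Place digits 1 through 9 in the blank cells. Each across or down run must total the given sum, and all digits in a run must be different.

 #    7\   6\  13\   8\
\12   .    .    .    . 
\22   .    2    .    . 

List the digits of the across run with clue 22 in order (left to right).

5 2 8 7

R1C2 = 6 − 2 = 4 completes the 6 down.
Given what's placed, R1C3 must be 5 to fit the 12 across and 13 down.
R2C3 = 13 − 5 = 8 completes the 13 down.
Nothing is forced directly, so branch on R2C1, whose candidates are 3 or 5. If R2C1 = 3: then R1C1 would have to be in {1,2} for the 12 across but in {4} for the 7 down — contradiction. So R2C1 = 5.
R1C1 = 7 − 5 = 2 completes the 7 down.
R1C4 = 12 − 11 = 1 completes the 12 across.
R2C4 = 22 − 15 = 7 completes the 22 across.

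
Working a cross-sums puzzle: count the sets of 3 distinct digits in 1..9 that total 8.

2

3 distinct digits from 1–9 sum between 6 and 24.
Enumerating: {1,2,5}, {1,3,4}.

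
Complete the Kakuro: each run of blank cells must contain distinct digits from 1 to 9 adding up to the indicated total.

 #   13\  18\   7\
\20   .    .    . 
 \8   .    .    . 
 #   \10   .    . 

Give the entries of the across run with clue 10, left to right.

8, 2

7 in 3 cells must be {1,2,4}.
Only 4 fits R1C3 under both its across sum 20 and down sum 7.
Nothing is forced directly, so branch on R2C1, whose candidates are 4 or 5. If R2C1 = 5: then R1C1 would have to be in {7,9} for the 20 across but in {8} for the 13 down — contradiction. So R2C1 = 4.
R1C1 = 13 − 4 = 9 completes the 13 down.
R1C2 = 20 − 13 = 7 completes the 20 across.
R2C2 = 3: the only remaining digit allowed by both the 8 across and the 18 down.
R2C3 = 8 − 7 = 1 completes the 8 across.
R3C2 = 18 − 10 = 8 completes the 18 down.
R3C3 = 10 − 8 = 2 completes the 10 across.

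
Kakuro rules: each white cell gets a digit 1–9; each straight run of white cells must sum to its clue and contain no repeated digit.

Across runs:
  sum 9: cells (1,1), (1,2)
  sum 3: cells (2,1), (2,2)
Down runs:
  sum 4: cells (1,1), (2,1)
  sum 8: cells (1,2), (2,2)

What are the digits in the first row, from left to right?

3 in 2 cells must be {1,2}; 4 in 2 cells must be {1,3}.
The 3 across and the 4 down share only 1, so (2,1) = 1.
(2,2) = 3 − 1 = 2 completes the 3 across.
(1,1) = 4 − 1 = 3 completes the 4 down.
(1,2) = 9 − 3 = 6 completes the 9 across.

3 6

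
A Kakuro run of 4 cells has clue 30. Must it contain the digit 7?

Yes

The only way to make 30 from 4 distinct digits is {6,7,8,9}, which contains 7.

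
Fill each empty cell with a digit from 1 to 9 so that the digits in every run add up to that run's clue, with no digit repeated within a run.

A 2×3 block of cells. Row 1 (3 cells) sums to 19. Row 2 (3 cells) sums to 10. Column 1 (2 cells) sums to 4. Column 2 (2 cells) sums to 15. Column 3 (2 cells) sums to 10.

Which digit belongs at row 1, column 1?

3

4 in 2 cells must be {1,3}.
The 19 across and the 4 down share only 3, so (1,1) = 3.
(2,1) = 4 − 3 = 1 completes the 4 down.
Nothing is forced directly, so branch on (2,2), whose candidates are 6 or 7. If (2,2) = 7: then (1,2) would have to be in {7,9} for the 19 across but in {8} for the 15 down — contradiction. So (2,2) = 6.
(1,2) = 15 − 6 = 9 completes the 15 down.
(1,3) = 19 − 12 = 7 completes the 19 across.
(2,3) = 10 − 7 = 3 completes the 10 across.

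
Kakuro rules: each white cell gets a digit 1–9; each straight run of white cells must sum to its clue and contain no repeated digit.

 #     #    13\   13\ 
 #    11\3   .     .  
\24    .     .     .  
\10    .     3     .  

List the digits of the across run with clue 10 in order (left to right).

3 in 2 cells must be {1,2}; 24 in 3 cells must be {7,8,9}.
No cell is forced outright now. R3C1 can only be 2 or 5 or 6 (the digits allowed by both its 10 across and its 11 down). If R3C1 = 5: then R2C1 would have to be in {7,8,9} for the 24 across but in {6} for the 11 down — contradiction. If R3C1 = 6: then R2C1 would have to be in {7,8,9} for the 24 across but in {5} for the 11 down — contradiction. So R3C1 = 2.
R2C1 = 11 − 2 = 9 completes the 11 down.
R2C2 = 8: the only remaining digit allowed by both the 24 across and the 13 down.
R2C3 = 24 − 17 = 7 completes the 24 across.
R3C3 = 10 − 5 = 5 completes the 10 across.
R1C2 = 13 − 11 = 2 completes the 13 down.
R1C3 = 3 − 2 = 1 completes the 3 across.

2 3 5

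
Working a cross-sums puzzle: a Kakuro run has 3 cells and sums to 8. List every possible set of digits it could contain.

{1,2,5}; {1,3,4}

3 distinct digits from 1–9 sum between 6 and 24.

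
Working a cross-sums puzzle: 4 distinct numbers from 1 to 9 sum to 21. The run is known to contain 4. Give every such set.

4 distinct digits from 1–9 sum between 10 and 30.
Keeping only sets containing 4.

{1,4,7,9}; {2,4,6,9}; {2,4,7,8}; {3,4,5,9}; {3,4,6,8}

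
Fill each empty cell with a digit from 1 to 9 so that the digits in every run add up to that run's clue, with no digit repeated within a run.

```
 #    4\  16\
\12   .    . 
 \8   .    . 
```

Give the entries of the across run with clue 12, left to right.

4 in 2 cells must be {1,3}; 16 in 2 cells must be {7,9}.
The 12 across and the 4 down share only 3, so R1C1 = 3.
R1C2 = 12 − 3 = 9 completes the 12 across.
R2C1 = 4 − 3 = 1 completes the 4 down.
R2C2 = 8 − 1 = 7 completes the 8 across.

3 9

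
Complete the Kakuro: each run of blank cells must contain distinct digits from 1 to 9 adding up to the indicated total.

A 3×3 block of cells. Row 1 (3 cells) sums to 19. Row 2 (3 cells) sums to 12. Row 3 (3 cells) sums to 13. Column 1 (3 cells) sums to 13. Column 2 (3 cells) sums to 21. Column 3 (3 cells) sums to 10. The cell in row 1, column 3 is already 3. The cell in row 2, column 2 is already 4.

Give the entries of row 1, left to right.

Given what's placed, (1,2) must be 9 to fit the 19 across and 21 down.
(3,2) = 21 − 13 = 8 completes the 21 down.
(1,1) = 19 − 12 = 7 completes the 19 across.
No cell is forced outright now. (3,3) can only be 1 or 2 (the digits allowed by both its 13 across and its 10 down). If (3,3) = 2: that forces (2,3) = 5, after which (3,1) would have to be in {3} for the 13 across but in {1,2,4,5} for the 13 down — contradiction. So (3,3) = 1.
(2,3) = 10 − 4 = 6 completes the 10 down.
(3,1) = 13 − 9 = 4 completes the 13 across.
(2,1) = 12 − 10 = 2 completes the 12 across.

7 9 3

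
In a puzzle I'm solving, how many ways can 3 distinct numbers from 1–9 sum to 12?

7

3 distinct digits from 1–9 sum between 6 and 24.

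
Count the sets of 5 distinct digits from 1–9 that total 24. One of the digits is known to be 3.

6

5 distinct digits from 1–9 sum between 15 and 35.
Keeping only sets containing 3.
Enumerating: {1,3,4,7,9}, {1,3,5,6,9}, {1,3,5,7,8}, {2,3,4,6,9}, {2,3,4,7,8}, {2,3,5,6,8}.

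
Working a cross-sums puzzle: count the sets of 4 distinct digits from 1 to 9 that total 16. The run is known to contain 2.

4 distinct digits from 1–9 sum between 10 and 30.
Keeping only sets containing 2.
Enumerating: {1,2,4,9}, {1,2,5,8}, {1,2,6,7}, {2,3,4,7}, {2,3,5,6}.

5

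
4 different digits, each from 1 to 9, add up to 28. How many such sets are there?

4 distinct digits from 1–9 sum between 10 and 30.
Enumerating: {4,7,8,9}, {5,6,8,9}.

2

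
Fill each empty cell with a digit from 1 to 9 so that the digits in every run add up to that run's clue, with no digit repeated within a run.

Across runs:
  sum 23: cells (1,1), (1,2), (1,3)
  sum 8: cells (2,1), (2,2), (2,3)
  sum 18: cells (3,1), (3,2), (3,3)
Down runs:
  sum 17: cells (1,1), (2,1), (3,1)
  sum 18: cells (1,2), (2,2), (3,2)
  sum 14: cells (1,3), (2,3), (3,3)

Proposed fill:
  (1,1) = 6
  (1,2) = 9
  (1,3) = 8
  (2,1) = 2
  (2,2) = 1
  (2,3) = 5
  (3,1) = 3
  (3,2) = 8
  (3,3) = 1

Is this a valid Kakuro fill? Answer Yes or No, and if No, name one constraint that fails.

No — the down run (1,1)–(3,1) sums to 11, not 17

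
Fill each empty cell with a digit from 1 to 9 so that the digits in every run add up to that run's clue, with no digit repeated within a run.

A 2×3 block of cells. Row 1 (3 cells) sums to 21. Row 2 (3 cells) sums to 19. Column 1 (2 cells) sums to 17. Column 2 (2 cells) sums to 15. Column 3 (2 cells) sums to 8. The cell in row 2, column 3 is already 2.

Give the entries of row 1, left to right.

8 7 6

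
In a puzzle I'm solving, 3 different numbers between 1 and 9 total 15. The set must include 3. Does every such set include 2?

No

Counterexample: {3,4,8} sums to 15 under that restriction without using 2.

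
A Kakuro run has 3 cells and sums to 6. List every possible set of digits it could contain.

3 distinct digits from 1–9 sum between 6 and 24.
Only one set works: {1,2,3}.

{1,2,3}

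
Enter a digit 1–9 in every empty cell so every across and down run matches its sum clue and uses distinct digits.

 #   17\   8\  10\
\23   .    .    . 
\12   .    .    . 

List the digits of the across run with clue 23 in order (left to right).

23 in 3 cells must be {6,8,9}; 17 in 2 cells must be {8,9}.
The 23 across and the 8 down share only 6, so R1C2 = 6.
R2C2 = 8 − 6 = 2 completes the 8 down.
Given what's placed, R2C1 must be 9 to fit the 12 across and 17 down.
R2C3 = 12 − 11 = 1 completes the 12 across.
R1C1 = 17 − 9 = 8 completes the 17 down.
R1C3 = 23 − 14 = 9 completes the 23 across.

8 6 9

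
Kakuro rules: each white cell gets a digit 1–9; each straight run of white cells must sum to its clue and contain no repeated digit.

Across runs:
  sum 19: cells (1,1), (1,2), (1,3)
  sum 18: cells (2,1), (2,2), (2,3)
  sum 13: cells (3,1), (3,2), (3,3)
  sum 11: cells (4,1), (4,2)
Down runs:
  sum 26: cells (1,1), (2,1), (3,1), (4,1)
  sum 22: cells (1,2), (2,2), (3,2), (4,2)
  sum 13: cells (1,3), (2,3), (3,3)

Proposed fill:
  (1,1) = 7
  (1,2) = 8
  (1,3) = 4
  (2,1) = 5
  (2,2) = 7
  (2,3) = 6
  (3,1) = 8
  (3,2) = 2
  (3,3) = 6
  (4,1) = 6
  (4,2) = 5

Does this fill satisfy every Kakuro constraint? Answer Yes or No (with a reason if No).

No — the down run (1,3)–(3,3) sums to 16, not 13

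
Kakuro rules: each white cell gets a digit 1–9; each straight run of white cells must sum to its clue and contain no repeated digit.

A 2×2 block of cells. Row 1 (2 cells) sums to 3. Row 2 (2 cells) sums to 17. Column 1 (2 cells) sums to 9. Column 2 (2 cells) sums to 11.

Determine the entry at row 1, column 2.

3 in 2 cells must be {1,2}; 17 in 2 cells must be {8,9}.
The 3 across and the 11 down share only 2, so (1,2) = 2.
The 17 across and the 9 down share only 8, so (2,1) = 8.
(2,2) = 17 − 8 = 9 completes the 17 across.
(1,1) = 3 − 2 = 1 completes the 3 across.

2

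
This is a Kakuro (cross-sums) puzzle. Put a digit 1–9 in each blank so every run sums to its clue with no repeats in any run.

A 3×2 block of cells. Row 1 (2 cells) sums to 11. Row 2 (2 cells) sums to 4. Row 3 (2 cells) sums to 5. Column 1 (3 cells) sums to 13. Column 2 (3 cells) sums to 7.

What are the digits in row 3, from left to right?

1 4

4 in 2 cells must be {1,3}; 7 in 3 cells must be {1,2,4}.
The 4 across and the 7 down share only 1, so (2,2) = 1.
(2,1) = 4 − 1 = 3 completes the 4 across.
Nothing is forced directly, so branch on (1,2), whose candidates are 2 or 4. If (1,2) = 4: then (1,1) would have to be in {7} for the 11 across but in {1,2,4,6,8,9} for the 13 down — contradiction. So (1,2) = 2.
(1,1) = 11 − 2 = 9 completes the 11 across.
(3,1) = 13 − 12 = 1 completes the 13 down.
(3,2) = 5 − 1 = 4 completes the 5 across.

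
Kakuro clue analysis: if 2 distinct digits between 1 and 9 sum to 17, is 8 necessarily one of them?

The only way to make 17 from 2 distinct digits is {8,9}, which contains 8.

Yes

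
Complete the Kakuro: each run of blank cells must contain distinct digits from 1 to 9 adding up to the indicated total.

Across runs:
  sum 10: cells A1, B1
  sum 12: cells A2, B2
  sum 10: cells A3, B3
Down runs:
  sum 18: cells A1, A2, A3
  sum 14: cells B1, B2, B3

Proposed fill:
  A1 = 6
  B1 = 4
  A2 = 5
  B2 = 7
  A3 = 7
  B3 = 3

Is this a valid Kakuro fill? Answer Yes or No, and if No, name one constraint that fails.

Yes

Across: 6+4=10; 5+7=12; 7+3=10. Down: 6+5+7=18; 4+7+3=14. No digit repeats within any run.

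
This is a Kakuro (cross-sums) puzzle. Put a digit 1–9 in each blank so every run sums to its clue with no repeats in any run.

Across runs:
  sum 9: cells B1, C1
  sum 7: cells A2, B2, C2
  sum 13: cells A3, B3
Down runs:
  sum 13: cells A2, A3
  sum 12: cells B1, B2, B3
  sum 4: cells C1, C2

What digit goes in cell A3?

9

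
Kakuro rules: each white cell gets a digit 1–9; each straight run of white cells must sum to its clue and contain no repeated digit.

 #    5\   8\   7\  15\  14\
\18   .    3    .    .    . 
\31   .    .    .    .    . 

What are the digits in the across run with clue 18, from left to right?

R2C2 = 8 − 3 = 5 completes the 8 down.
Nothing is forced directly, so branch on R1C4, whose candidates are 7 or 8. If R1C4 = 8: then R1C5 would have to be in {1,2,4} for the 18 across but in {5,6,8,9} for the 14 down — contradiction. So R1C4 = 7.
Given what's placed, R1C5 must be 5 to fit the 18 across and 14 down.
R2C4 = 15 − 7 = 8 completes the 15 down.
R2C5 = 14 − 5 = 9 completes the 14 down.
Nothing is forced directly, so branch on R2C1, whose candidates are 2 or 3. If R2C1 = 2: then R1C1 would have to be in {1,2} for the 18 across but in {3} for the 5 down — contradiction. So R2C1 = 3.
R1C1 = 5 − 3 = 2 completes the 5 down.
R1C3 = 18 − 17 = 1 completes the 18 across.

2 3 1 7 5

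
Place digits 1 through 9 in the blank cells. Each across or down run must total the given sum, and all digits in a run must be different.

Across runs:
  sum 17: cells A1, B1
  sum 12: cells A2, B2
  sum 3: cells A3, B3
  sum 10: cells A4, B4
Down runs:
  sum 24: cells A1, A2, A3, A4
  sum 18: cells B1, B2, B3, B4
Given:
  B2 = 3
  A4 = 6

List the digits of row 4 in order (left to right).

17 in 2 cells must be {8,9}; 3 in 2 cells must be {1,2}.
A2 = 12 − 3 = 9 completes the 12 across.
B4 = 10 − 6 = 4 completes the 10 across.
A1 = 8: the only remaining digit allowed by both the 17 across and the 24 down.
B1 = 17 − 8 = 9 completes the 17 across.
A3 = 24 − 23 = 1 completes the 24 down.
B3 = 3 − 1 = 2 completes the 3 across.

6 4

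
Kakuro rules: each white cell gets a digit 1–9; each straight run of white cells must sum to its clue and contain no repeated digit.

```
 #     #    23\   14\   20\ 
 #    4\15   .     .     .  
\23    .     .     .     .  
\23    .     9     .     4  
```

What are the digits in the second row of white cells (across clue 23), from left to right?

4 in 2 cells must be {1,3}; 23 in 3 cells must be {6,8,9}.
Given what's placed, R3C1 must be 3 to fit the 23 across and 4 down.
R3C3 = 23 − 16 = 7 completes the 23 across.
R2C1 = 4 − 3 = 1 completes the 4 down.
No cell is forced outright now. R1C2 can only be 6 or 8 (the digits allowed by both its 15 across and its 23 down). If R1C2 = 8: then R1C4 would have to be in {1,2,3,4,5,6} for the 15 across but in {7,9} for the 20 down — contradiction. So R1C2 = 6.
R1C4 = 7: the only remaining digit allowed by both the 15 across and the 20 down.
R2C2 = 23 − 15 = 8 completes the 23 down.
R2C3 = 5: the only remaining digit allowed by both the 23 across and the 14 down.
R2C4 = 23 − 14 = 9 completes the 23 across.

1, 8, 5, 9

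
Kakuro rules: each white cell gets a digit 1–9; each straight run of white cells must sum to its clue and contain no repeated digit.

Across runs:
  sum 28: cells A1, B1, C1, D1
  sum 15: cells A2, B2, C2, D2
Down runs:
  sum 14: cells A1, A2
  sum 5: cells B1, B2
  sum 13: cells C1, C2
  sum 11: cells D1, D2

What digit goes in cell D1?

8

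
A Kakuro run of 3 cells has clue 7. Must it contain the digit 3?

No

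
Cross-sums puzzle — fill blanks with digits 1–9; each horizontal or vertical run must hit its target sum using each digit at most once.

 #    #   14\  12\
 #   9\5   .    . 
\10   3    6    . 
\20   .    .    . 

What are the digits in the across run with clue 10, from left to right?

R2C3 = 10 − 9 = 1 completes the 10 across.
R3C1 = 9 − 3 = 6 completes the 9 down.
R3C2 = 5: the only remaining digit allowed by both the 20 across and the 14 down.
R3C3 = 20 − 11 = 9 completes the 20 across.
R1C2 = 14 − 11 = 3 completes the 14 down.
R1C3 = 5 − 3 = 2 completes the 5 across.

3, 6, 1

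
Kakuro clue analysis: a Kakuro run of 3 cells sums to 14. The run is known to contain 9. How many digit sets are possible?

3 distinct digits from 1–9 sum between 6 and 24.
Keeping only sets containing 9.
Enumerating: {1,4,9}, {2,3,9}.

2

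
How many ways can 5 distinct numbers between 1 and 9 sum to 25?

12

5 distinct digits from 1–9 sum between 15 and 35.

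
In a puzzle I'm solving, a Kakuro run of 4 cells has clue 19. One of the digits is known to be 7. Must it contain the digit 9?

No

Counterexample: {1,3,7,8} sums to 19 under that restriction without using 9.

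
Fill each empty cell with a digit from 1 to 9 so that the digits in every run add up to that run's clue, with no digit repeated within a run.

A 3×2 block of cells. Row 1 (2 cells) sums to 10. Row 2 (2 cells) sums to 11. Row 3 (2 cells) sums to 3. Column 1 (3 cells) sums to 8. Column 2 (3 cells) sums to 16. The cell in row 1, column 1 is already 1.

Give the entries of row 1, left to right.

1 9

3 in 2 cells must be {1,2}.
(1,2) = 10 − 1 = 9 completes the 10 across.
Given what's placed, (3,1) must be 2 to fit the 3 across and 8 down.
(3,2) = 3 − 2 = 1 completes the 3 across.
(2,1) = 8 − 3 = 5 completes the 8 down.
(2,2) = 11 − 5 = 6 completes the 11 across.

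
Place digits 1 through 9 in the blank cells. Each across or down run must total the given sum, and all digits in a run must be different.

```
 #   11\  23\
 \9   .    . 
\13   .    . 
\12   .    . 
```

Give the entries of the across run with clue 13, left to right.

7 6

23 in 3 cells must be {6,8,9}.
Nothing is forced directly, so branch on R1C2, whose candidates are 6 or 8. If R1C2 = 6: that forces R1C1 = 3, R3C1 = 7, after which R3C2 would have to be in {5} for the 12 across but in {8,9} for the 23 down — contradiction. So R1C2 = 8.
R1C1 = 9 − 8 = 1 completes the 9 across.
Given what's placed, R3C2 must be 9 to fit the 12 across and 23 down.
R2C2 = 23 − 17 = 6 completes the 23 down.
R3C1 = 12 − 9 = 3 completes the 12 across.
R2C1 = 13 − 6 = 7 completes the 13 across.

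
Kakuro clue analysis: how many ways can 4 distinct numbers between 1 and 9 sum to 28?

2

4 distinct digits from 1–9 sum between 10 and 30.
Enumerating: {4,7,8,9}, {5,6,8,9}.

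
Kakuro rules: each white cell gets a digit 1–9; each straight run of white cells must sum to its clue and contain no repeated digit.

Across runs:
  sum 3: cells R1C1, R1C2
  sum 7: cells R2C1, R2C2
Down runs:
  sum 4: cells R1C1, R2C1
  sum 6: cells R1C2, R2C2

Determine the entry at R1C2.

2

3 in 2 cells must be {1,2}; 4 in 2 cells must be {1,3}.
The 3 across and the 4 down share only 1, so R1C1 = 1.
R1C2 = 3 − 1 = 2 completes the 3 across.
R2C1 = 4 − 1 = 3 completes the 4 down.
R2C2 = 7 − 3 = 4 completes the 7 across.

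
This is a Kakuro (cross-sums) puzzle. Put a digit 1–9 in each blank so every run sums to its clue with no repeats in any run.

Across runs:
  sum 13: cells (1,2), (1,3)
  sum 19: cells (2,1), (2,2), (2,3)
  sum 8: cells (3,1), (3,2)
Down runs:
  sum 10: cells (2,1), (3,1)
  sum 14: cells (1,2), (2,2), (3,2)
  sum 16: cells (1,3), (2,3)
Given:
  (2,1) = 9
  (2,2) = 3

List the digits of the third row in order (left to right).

1 7

16 in 2 cells must be {7,9}.
(2,3) = 19 − 12 = 7 completes the 19 across.
(3,1) = 10 − 9 = 1 completes the 10 down.
(3,2) = 8 − 1 = 7 completes the 8 across.
(1,2) = 14 − 10 = 4 completes the 14 down.
(1,3) = 13 − 4 = 9 completes the 13 across.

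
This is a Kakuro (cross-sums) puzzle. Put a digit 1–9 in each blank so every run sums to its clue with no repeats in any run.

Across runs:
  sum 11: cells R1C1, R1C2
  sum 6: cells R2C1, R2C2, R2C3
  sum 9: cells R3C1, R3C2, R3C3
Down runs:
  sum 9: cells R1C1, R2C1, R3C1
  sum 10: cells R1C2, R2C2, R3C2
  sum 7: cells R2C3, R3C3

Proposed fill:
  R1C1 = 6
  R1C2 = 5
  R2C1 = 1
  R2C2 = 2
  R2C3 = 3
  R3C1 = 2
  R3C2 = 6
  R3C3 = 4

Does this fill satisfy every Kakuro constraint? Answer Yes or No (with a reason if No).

No — the down run R1C2–R3C2 sums to 13, not 10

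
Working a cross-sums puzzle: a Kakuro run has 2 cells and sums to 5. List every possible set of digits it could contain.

{1,4}; {2,3}

2 distinct digits from 1–9 sum between 3 and 17.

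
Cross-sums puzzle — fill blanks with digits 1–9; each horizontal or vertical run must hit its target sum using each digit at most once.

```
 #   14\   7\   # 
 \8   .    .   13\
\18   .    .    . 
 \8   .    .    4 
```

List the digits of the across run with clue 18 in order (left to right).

7 in 3 cells must be {1,2,4}.
R2C3 = 13 − 4 = 9 completes the 13 down.
Given what's placed, R3C2 must be 1 to fit the 8 across and 7 down.
Given what's placed, R1C2 must be 2 to fit the 8 across and 7 down.
R2C2 = 7 − 3 = 4 completes the 7 down.
R3C1 = 8 − 5 = 3 completes the 8 across.
R1C1 = 8 − 2 = 6 completes the 8 across.
R2C1 = 18 − 13 = 5 completes the 18 across.

5 4 9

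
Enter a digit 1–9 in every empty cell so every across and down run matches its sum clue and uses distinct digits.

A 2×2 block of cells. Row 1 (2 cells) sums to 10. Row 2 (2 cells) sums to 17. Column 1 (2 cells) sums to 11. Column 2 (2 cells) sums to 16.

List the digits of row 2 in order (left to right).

8 9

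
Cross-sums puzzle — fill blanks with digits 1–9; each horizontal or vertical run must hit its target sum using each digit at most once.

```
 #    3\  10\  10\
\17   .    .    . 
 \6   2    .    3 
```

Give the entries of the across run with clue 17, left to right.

6 in 3 cells must be {1,2,3}; 3 in 2 cells must be {1,2}.
R1C1 = 3 − 2 = 1 completes the 3 down.
R1C3 = 10 − 3 = 7 completes the 10 down.
R2C2 = 6 − 5 = 1 completes the 6 across.
R1C2 = 17 − 8 = 9 completes the 17 across.

1 9 7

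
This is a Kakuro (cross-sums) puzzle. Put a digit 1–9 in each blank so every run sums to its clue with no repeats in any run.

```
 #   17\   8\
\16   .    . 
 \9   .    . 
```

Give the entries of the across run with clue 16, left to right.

16 in 2 cells must be {7,9}; 17 in 2 cells must be {8,9}.
The 16 across and the 17 down share only 9, so R1C1 = 9.
R1C2 = 16 − 9 = 7 completes the 16 across.
R2C1 = 17 − 9 = 8 completes the 17 down.
R2C2 = 9 − 8 = 1 completes the 9 across.

9 7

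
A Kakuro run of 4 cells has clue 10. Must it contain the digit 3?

Yes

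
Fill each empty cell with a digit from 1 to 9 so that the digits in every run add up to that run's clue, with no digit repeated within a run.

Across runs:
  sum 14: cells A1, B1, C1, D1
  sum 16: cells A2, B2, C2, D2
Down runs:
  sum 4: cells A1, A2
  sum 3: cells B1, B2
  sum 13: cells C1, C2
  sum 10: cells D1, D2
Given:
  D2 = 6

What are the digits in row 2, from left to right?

4 in 2 cells must be {1,3}; 3 in 2 cells must be {1,2}.
D1 = 10 − 6 = 4 completes the 10 down.
Nothing is forced directly, so branch on B1, whose candidates are 1 or 2. If B1 = 2: that forces B2 = 1, after which A2 would have to be in {2,4,5,7} for the 16 across but in {1,3} for the 4 down — contradiction. So B1 = 1.
Given what's placed, A1 must be 3 to fit the 14 across and 4 down.
C1 = 14 − 8 = 6 completes the 14 across.
A2 = 4 − 3 = 1 completes the 4 down.
B2 = 3 − 1 = 2 completes the 3 down.
C2 = 16 − 9 = 7 completes the 16 across.

1 2 7 6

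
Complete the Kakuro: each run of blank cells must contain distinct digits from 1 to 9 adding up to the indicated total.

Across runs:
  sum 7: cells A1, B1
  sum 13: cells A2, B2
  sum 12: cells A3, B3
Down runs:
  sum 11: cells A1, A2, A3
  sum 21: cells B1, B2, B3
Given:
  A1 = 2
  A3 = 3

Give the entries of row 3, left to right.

B1 = 7 − 2 = 5 completes the 7 across.
A2 = 11 − 5 = 6 completes the 11 down.
B2 = 13 − 6 = 7 completes the 13 across.
B3 = 12 − 3 = 9 completes the 12 across.

3, 9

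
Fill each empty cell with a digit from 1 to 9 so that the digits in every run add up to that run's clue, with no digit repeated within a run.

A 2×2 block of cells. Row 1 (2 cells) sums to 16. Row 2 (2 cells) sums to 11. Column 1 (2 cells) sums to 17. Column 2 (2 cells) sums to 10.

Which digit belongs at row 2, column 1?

16 in 2 cells must be {7,9}; 17 in 2 cells must be {8,9}.
The 16 across and the 17 down share only 9, so (1,1) = 9.
(1,2) = 16 − 9 = 7 completes the 16 across.
(2,1) = 17 − 9 = 8 completes the 17 down.
(2,2) = 11 − 8 = 3 completes the 11 across.

8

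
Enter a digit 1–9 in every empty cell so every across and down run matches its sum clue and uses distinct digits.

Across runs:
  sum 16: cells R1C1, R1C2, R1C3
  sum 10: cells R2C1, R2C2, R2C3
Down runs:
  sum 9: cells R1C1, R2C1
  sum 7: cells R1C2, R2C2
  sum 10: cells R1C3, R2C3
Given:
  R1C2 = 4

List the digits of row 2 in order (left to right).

R2C2 = 7 − 4 = 3 completes the 7 down.
Nothing is forced directly, so branch on R2C3, whose candidates are 1 or 2 or 6. If R2C3 = 2: then R1C3 would have to be in {3,5,7,9} for the 16 across but in {8} for the 10 down — contradiction. If R2C3 = 6: then R1C3 would have to be in {3,5,7,9} for the 16 across but in {4} for the 10 down — contradiction. So R2C3 = 1.
R1C3 = 10 − 1 = 9 completes the 10 down.
R2C1 = 10 − 4 = 6 completes the 10 across.
R1C1 = 16 − 13 = 3 completes the 16 across.

6 3 1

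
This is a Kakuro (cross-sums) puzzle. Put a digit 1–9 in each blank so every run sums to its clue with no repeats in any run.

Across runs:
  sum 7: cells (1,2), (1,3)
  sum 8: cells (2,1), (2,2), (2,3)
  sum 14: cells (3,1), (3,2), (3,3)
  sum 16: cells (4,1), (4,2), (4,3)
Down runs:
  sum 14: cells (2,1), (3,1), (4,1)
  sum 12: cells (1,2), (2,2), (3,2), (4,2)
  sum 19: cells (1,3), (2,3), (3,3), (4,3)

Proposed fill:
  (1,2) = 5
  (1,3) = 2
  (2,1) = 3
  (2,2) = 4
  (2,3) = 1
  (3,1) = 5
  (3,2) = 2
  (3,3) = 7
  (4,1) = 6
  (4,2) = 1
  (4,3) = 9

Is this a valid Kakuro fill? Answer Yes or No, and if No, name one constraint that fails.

Across: 5+2=7; 3+4+1=8; 5+2+7=14; 6+1+9=16. Down: 3+5+6=14; 5+4+2+1=12; 2+1+7+9=19. No digit repeats within any run.

Yes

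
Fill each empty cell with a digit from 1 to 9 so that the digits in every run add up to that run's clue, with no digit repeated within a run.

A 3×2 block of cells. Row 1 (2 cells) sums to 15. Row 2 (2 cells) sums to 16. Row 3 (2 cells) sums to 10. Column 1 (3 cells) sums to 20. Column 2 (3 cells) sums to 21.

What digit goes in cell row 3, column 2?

6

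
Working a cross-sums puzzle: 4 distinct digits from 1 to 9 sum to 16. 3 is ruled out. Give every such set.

{1,2,4,9}; {1,2,5,8}; {1,2,6,7}; {1,4,5,6}

4 distinct digits from 1–9 sum between 10 and 30.
Dropping sets that contain 3.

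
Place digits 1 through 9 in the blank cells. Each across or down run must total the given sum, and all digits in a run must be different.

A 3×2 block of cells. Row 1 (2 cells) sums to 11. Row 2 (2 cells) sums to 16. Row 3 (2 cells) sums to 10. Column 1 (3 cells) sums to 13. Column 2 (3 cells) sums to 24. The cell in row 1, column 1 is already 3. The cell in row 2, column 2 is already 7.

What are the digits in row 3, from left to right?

16 in 2 cells must be {7,9}; 24 in 3 cells must be {7,8,9}.
(1,2) = 11 − 3 = 8 completes the 11 across.
(2,1) = 16 − 7 = 9 completes the 16 across.
(3,1) = 13 − 12 = 1 completes the 13 down.
(3,2) = 10 − 1 = 9 completes the 10 across.

1, 9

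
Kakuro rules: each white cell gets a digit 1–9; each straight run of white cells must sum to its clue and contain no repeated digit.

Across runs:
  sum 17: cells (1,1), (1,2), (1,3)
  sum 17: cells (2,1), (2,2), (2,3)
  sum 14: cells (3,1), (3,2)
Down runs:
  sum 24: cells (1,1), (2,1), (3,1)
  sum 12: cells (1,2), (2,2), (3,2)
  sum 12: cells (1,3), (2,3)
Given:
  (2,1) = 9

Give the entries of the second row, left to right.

9, 5, 3

24 in 3 cells must be {7,8,9}.
Given what's placed, (3,1) must be 8 to fit the 14 across and 24 down.
(3,2) = 14 − 8 = 6 completes the 14 across.
(1,1) = 24 − 17 = 7 completes the 24 down.
Nothing is forced directly, so branch on (2,3), whose candidates are 3 or 5 or 7. If (2,3) = 5: then (1,3) would have to be in {1,2,4,6,8,9} for the 17 across but in {7} for the 12 down — contradiction. If (2,3) = 7: then (1,3) would have to be in {1,2,4,6,8,9} for the 17 across but in {5} for the 12 down — contradiction. So (2,3) = 3.
(1,3) = 12 − 3 = 9 completes the 12 down.
(2,2) = 17 − 12 = 5 completes the 17 across.
(1,2) = 17 − 16 = 1 completes the 17 across.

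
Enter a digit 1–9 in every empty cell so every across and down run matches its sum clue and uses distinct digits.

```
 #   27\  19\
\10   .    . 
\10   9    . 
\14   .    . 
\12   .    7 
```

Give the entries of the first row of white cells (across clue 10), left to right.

7, 3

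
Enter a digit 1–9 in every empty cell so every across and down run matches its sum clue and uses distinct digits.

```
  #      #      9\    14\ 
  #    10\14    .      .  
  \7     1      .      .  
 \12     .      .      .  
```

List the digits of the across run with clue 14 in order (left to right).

7 in 3 cells must be {1,2,4}.
R3C1 = 10 − 1 = 9 completes the 10 down.
Nothing is forced directly, so branch on R2C2, whose candidates are 2 or 4. If R2C2 = 4: then R1C2 would have to be in {5,6,8,9} for the 14 across but in {2,3} for the 9 down — contradiction. So R2C2 = 2.
R1C2 = 6: the only remaining digit allowed by both the 14 across and the 9 down.
R1C3 = 14 − 6 = 8 completes the 14 across.
R2C3 = 7 − 3 = 4 completes the 7 across.
R3C2 = 9 − 8 = 1 completes the 9 down.
R3C3 = 12 − 10 = 2 completes the 12 across.

6, 8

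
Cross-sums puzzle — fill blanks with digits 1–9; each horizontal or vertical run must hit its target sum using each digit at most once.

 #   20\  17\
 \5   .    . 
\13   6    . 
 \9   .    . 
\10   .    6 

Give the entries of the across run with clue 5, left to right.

2 3

R2C2 = 13 − 6 = 7 completes the 13 across.
R4C1 = 10 − 6 = 4 completes the 10 across.
No cell is forced outright now. R1C2 can only be 1 or 3 (the digits allowed by both its 5 across and its 17 down). If R1C2 = 1: then R1C1 would have to be in {4} for the 5 across but in {1,2,3,7,8,9} for the 20 down — contradiction. So R1C2 = 3.
R1C1 = 5 − 3 = 2 completes the 5 across.
R3C1 = 20 − 12 = 8 completes the 20 down.
R3C2 = 9 − 8 = 1 completes the 9 across.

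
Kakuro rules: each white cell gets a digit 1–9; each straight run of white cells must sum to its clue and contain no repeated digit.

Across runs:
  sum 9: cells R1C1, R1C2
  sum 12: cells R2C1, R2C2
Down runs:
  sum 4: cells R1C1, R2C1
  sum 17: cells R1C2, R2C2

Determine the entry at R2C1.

4 in 2 cells must be {1,3}; 17 in 2 cells must be {8,9}.
The 9 across and the 17 down share only 8, so R1C2 = 8.
The 12 across and the 4 down share only 3, so R2C1 = 3.
R2C2 = 12 − 3 = 9 completes the 12 across.
R1C1 = 9 − 8 = 1 completes the 9 across.

3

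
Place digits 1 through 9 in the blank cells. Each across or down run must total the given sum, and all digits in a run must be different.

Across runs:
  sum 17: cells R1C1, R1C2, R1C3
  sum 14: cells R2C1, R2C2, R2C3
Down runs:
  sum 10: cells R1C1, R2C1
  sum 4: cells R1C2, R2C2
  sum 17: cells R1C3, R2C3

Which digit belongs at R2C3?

9

4 in 2 cells must be {1,3}; 17 in 2 cells must be {8,9}.
Nothing is forced directly, so branch on R1C2, whose candidates are 1 or 3. If R1C2 = 1: that forces R1C3 = 9, R2C2 = 3, after which R2C3 would have to be in {2,4,5,6,7,9} for the 14 across but in {8} for the 17 down — contradiction. So R1C2 = 3.
R2C2 = 4 − 3 = 1 completes the 4 down.
Nothing is forced directly, so branch on R1C3, whose candidates are 8 or 9. If R1C3 = 9: then R1C1 would have to be in {5} for the 17 across but in {1,2,3,4,6,7,8,9} for the 10 down — contradiction. So R1C3 = 8.
R1C1 = 17 − 11 = 6 completes the 17 across.
R2C1 = 10 − 6 = 4 completes the 10 down.
R2C3 = 14 − 5 = 9 completes the 14 across.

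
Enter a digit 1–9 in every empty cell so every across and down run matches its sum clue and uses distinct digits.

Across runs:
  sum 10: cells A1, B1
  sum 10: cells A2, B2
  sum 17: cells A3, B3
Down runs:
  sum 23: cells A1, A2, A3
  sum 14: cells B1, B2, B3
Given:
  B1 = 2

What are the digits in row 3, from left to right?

17 in 2 cells must be {8,9}; 23 in 3 cells must be {6,8,9}.
A1 = 10 − 2 = 8 completes the 10 across.
Given what's placed, A3 must be 9 to fit the 17 across and 23 down.
B3 = 17 − 9 = 8 completes the 17 across.
A2 = 23 − 17 = 6 completes the 23 down.
B2 = 10 − 6 = 4 completes the 10 across.

9 8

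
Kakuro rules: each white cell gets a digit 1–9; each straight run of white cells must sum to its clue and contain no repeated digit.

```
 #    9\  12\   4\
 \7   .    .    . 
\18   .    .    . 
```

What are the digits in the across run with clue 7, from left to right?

2 4 1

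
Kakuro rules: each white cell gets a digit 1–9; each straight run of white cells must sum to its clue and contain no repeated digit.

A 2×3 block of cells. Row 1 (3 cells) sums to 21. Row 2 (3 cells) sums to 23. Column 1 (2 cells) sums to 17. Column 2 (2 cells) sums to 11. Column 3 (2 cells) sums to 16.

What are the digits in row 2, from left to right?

23 in 3 cells must be {6,8,9}; 17 in 2 cells must be {8,9}; 16 in 2 cells must be {7,9}.
The 23 across and the 16 down share only 9, so (2,3) = 9.
(1,3) = 16 − 9 = 7 completes the 16 down.
Given what's placed, (2,1) must be 8 to fit the 23 across and 17 down.
(2,2) = 23 − 17 = 6 completes the 23 across.
(1,1) = 17 − 8 = 9 completes the 17 down.
(1,2) = 21 − 16 = 5 completes the 21 across.

8 6 9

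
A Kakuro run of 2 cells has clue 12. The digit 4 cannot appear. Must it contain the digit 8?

No

Counterexample: {3,9} sums to 12 under that restriction without using 8.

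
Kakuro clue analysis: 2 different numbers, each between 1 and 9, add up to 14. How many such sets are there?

2

2 distinct digits from 1–9 sum between 3 and 17.
Enumerating: {5,9}, {6,8}.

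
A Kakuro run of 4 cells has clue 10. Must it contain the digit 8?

The only way to make 10 from 4 distinct digits is {1,2,3,4}, which does not contain 8.

No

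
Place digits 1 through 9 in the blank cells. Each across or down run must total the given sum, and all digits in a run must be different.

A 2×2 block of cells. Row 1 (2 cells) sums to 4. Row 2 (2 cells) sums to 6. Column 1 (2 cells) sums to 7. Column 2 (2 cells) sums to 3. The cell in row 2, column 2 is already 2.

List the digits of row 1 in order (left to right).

3 1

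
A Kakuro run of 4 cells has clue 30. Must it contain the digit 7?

Yes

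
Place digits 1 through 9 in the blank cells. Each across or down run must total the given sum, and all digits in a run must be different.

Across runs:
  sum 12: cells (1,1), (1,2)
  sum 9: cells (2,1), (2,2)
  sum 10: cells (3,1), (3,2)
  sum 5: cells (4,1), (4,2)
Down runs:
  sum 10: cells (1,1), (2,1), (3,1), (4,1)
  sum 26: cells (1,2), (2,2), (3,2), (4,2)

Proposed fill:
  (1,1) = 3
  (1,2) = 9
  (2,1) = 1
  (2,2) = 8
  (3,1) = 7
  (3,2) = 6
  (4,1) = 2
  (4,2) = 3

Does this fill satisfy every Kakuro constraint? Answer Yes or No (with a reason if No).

No — the down run (1,1)–(4,1) sums to 13, not 10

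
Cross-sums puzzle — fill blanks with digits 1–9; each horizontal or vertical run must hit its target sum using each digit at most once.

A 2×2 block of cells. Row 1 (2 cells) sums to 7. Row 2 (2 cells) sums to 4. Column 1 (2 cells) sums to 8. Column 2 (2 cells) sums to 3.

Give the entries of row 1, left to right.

5, 2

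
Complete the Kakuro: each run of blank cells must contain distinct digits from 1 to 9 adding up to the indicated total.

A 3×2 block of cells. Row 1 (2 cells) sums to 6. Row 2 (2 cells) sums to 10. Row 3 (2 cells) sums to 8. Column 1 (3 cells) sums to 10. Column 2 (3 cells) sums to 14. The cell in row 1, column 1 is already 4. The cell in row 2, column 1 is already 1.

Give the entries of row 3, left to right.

5 3

(1,2) = 6 − 4 = 2 completes the 6 across.
(2,2) = 10 − 1 = 9 completes the 10 across.
(3,1) = 10 − 5 = 5 completes the 10 down.
(3,2) = 8 − 5 = 3 completes the 8 across.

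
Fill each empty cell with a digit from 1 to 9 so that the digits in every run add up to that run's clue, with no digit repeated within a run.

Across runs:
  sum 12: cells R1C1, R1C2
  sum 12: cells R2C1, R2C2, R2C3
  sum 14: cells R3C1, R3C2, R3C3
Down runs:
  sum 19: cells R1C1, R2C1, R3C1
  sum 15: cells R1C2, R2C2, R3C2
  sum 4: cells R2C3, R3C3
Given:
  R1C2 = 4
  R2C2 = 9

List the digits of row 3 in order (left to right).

4 in 2 cells must be {1,3}.
R1C1 = 12 − 4 = 8 completes the 12 across.
Given what's placed, R2C1 must be 2 to fit the 12 across and 19 down.
R2C3 = 12 − 11 = 1 completes the 12 across.
R3C1 = 19 − 10 = 9 completes the 19 down.
R3C2 = 15 − 13 = 2 completes the 15 down.
R3C3 = 14 − 11 = 3 completes the 14 across.

9 2 3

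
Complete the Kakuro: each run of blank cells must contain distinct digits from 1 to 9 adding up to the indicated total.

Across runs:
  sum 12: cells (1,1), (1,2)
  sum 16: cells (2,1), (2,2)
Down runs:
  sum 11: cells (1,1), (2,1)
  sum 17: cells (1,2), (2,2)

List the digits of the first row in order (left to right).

4 8

16 in 2 cells must be {7,9}; 17 in 2 cells must be {8,9}.
The 16 across and the 17 down share only 9, so (2,2) = 9.
(1,2) = 17 − 9 = 8 completes the 17 down.
(2,1) = 16 − 9 = 7 completes the 16 across.
(1,1) = 12 − 8 = 4 completes the 12 across.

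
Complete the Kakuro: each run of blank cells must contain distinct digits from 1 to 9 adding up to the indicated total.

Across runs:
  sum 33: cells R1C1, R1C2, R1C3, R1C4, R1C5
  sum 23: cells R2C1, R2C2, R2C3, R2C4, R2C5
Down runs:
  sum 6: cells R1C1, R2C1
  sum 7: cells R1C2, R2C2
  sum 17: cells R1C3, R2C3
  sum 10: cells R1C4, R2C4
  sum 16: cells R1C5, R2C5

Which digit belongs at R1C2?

17 in 2 cells must be {8,9}; 16 in 2 cells must be {7,9}.
Nothing is forced directly, so branch on R1C1, whose candidates are 4 or 5. If R1C1 = 4: that forces R1C2 = 5, R2C1 = 2, after which R2C2 would have to be in {1,3,4,5,6,7,8,9} for the 23 across but in {2} for the 7 down — contradiction. So R1C1 = 5.
Given what's placed, R1C2 must be 4 to fit the 33 across and 7 down.

4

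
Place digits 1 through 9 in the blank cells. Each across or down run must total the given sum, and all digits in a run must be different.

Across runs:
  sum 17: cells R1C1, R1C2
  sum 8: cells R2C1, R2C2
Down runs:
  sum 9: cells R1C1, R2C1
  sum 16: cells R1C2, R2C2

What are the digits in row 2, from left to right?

17 in 2 cells must be {8,9}; 16 in 2 cells must be {7,9}.
The 17 across and the 9 down share only 8, so R1C1 = 8.
R1C2 = 17 − 8 = 9 completes the 17 across.
R2C1 = 9 − 8 = 1 completes the 9 down.
R2C2 = 8 − 1 = 7 completes the 8 across.

1, 7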